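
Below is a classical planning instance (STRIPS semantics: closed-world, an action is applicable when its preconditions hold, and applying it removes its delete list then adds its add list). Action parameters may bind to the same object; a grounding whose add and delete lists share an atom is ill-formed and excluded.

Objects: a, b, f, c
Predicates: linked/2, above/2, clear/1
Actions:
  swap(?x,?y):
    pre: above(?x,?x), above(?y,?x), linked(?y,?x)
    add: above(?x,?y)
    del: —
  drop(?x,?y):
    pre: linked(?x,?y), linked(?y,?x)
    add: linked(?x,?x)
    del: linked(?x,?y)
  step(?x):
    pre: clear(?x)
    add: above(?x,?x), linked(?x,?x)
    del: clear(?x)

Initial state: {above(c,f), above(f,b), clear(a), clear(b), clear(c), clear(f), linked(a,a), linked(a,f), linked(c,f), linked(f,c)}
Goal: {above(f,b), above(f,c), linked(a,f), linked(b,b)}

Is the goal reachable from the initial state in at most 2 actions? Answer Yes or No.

No

1. step(b)  →  {above(b,b), above(c,f), above(f,b), clear(a), clear(c), clear(f), linked(a,a), linked(a,f), linked(b,b), linked(c,f), linked(f,c)}
2. step(f)  →  {above(b,b), above(c,f), above(f,b), above(f,f), clear(a), clear(c), linked(a,a), linked(a,f), linked(b,b), linked(c,f), linked(f,c), linked(f,f)}
3. swap(f,c)  →  {above(b,b), above(c,f), above(f,b), above(f,c), above(f,f), clear(a), clear(c), linked(a,a), linked(a,f), linked(b,b), linked(c,f), linked(f,c), linked(f,f)}
optimal plan length = 3; 3 > 2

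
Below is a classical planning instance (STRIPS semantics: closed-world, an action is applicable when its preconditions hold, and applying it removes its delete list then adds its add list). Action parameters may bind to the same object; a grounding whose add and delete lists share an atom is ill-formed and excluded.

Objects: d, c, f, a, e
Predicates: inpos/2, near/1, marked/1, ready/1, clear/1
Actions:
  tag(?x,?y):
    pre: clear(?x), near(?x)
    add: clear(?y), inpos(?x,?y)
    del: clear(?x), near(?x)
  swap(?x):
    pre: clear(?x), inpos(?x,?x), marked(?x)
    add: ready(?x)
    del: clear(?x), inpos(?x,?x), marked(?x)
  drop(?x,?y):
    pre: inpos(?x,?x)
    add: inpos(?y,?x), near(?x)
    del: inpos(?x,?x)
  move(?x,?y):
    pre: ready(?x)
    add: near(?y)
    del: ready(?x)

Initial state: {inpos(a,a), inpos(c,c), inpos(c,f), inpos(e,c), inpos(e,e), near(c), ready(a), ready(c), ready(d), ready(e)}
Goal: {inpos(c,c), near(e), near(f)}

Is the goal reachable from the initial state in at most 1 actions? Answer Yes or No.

No

1. drop(e,d)  →  {inpos(a,a), inpos(c,c), inpos(c,f), inpos(d,e), inpos(e,c), near(c), near(e), ready(a), ready(c), ready(d), ready(e)}
2. move(d,f)  →  {inpos(a,a), inpos(c,c), inpos(c,f), inpos(d,e), inpos(e,c), near(c), near(e), near(f), ready(a), ready(c), ready(e)}
optimal plan length = 2; 2 > 1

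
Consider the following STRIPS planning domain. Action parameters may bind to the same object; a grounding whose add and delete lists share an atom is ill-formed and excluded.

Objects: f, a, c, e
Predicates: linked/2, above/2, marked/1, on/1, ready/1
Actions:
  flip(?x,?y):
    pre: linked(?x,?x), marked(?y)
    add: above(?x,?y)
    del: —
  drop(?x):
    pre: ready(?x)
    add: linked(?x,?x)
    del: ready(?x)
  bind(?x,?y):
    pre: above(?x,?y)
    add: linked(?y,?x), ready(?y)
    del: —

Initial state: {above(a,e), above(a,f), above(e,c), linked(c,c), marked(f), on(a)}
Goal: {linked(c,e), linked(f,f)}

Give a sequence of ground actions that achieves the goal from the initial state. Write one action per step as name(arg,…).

bind(a,f); drop(f); bind(e,c)

1. bind(a,f)  →  {above(a,e), above(a,f), above(e,c), linked(c,c), linked(f,a), marked(f), on(a), ready(f)}
2. drop(f)  →  {above(a,e), above(a,f), above(e,c), linked(c,c), linked(f,a), linked(f,f), marked(f), on(a)}
3. bind(e,c)  →  {above(a,e), above(a,f), above(e,c), linked(c,c), linked(c,e), linked(f,a), linked(f,f), marked(f), on(a), ready(c)}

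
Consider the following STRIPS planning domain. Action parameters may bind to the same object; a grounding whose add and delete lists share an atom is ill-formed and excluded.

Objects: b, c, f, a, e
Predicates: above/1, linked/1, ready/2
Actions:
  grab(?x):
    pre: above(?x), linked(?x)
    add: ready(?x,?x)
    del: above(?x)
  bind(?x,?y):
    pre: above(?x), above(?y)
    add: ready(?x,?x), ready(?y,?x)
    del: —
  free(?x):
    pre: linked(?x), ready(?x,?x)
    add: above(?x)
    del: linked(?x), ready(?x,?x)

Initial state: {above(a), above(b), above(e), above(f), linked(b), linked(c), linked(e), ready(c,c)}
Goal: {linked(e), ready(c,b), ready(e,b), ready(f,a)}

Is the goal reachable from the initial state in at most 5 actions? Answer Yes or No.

1. bind(b,e)  →  {above(a), above(b), above(e), above(f), linked(b), linked(c), linked(e), ready(b,b), ready(c,c), ready(e,b)}
2. bind(a,f)  →  {above(a), above(b), above(e), above(f), linked(b), linked(c), linked(e), ready(a,a), ready(b,b), ready(c,c), ready(e,b), ready(f,a)}
3. free(c)  →  {above(a), above(b), above(c), above(e), above(f), linked(b), linked(e), ready(a,a), ready(b,b), ready(e,b), ready(f,a)}
4. bind(b,c)  →  {above(a), above(b), above(c), above(e), above(f), linked(b), linked(e), ready(a,a), ready(b,b), ready(c,b), ready(e,b), ready(f,a)}
optimal plan length = 4; 4 ≤ 5

Yes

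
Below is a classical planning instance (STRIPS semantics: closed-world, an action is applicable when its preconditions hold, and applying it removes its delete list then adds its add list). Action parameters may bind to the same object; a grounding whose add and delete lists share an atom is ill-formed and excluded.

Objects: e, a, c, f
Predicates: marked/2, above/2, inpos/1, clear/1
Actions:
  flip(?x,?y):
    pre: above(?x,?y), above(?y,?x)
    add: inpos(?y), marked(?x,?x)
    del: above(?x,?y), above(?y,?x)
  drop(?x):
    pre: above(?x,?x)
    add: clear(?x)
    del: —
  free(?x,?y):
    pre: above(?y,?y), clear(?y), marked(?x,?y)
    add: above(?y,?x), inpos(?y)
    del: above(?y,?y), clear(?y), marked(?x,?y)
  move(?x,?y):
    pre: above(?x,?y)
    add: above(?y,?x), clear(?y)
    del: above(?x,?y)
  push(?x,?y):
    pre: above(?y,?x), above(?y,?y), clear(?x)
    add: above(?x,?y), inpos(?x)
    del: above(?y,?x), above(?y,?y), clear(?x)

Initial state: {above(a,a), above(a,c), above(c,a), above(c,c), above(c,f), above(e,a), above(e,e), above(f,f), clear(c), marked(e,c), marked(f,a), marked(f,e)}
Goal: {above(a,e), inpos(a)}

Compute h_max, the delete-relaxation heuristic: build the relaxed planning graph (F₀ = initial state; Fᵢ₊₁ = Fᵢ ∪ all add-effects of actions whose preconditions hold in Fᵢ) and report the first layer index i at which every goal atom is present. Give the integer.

1

F0 = init (12 atoms)
F1 = F0 ∪ {above(a,e), above(c,e), above(f,c), clear(a), clear(e), clear(f), inpos(a), inpos(c), inpos(e), inpos(f), marked(a,a), marked(c,c), marked(e,e), marked(f,f)}  (26 atoms)
goal ⊆ F1  ⇒  h_max = 1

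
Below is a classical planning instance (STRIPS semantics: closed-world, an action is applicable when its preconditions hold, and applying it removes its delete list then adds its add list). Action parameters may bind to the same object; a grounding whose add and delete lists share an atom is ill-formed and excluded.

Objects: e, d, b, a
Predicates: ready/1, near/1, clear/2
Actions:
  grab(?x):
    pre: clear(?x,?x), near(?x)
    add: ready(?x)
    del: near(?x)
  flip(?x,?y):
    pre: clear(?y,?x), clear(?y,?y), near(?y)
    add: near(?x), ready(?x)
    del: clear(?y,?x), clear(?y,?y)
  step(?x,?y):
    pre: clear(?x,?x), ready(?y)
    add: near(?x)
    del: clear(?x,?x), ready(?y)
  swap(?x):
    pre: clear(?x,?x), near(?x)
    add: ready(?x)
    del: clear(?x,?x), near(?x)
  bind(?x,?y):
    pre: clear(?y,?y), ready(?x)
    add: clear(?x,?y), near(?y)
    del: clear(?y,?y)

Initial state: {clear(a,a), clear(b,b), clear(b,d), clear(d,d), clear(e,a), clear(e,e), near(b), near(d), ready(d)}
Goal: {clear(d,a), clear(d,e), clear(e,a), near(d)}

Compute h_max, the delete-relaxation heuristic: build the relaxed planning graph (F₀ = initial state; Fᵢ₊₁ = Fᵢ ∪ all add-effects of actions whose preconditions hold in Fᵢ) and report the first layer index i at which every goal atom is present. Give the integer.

F0 = init (9 atoms)
F1 = F0 ∪ {clear(d,a), clear(d,b), clear(d,e), near(a), near(e), ready(b)}  (15 atoms)
goal ⊆ F1  ⇒  h_max = 1

1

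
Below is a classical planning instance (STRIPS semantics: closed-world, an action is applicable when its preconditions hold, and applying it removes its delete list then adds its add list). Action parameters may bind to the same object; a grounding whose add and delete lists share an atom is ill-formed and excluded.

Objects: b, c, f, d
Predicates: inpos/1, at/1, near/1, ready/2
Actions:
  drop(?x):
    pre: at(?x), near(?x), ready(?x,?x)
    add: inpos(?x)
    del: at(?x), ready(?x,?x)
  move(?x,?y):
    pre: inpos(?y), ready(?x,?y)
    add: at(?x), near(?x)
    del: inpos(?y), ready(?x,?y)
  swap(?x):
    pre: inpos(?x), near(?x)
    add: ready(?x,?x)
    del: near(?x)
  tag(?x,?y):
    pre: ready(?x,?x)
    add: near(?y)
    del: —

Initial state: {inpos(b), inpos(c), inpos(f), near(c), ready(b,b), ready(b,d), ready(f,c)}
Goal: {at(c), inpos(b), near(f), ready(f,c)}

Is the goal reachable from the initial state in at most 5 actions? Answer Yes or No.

1. swap(c)  →  {inpos(b), inpos(c), inpos(f), ready(b,b), ready(b,d), ready(c,c), ready(f,c)}
2. move(c,c)  →  {at(c), inpos(b), inpos(f), near(c), ready(b,b), ready(b,d), ready(f,c)}
3. tag(b,f)  →  {at(c), inpos(b), inpos(f), near(c), near(f), ready(b,b), ready(b,d), ready(f,c)}
optimal plan length = 3; 3 ≤ 5

Yes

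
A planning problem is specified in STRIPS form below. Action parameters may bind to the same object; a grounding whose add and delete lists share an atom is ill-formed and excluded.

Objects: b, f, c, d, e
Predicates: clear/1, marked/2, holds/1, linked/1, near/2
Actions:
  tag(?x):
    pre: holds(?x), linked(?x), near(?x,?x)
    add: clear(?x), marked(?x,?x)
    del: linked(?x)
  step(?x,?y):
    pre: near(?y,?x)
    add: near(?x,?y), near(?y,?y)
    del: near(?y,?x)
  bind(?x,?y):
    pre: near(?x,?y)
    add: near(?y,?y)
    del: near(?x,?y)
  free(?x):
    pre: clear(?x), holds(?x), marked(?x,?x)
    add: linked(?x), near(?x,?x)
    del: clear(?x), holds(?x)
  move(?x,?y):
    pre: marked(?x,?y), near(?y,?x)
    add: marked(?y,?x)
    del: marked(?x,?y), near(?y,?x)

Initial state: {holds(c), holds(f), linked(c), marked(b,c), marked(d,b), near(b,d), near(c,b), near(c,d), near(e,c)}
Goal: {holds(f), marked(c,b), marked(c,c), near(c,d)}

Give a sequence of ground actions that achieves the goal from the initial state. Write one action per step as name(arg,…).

1. bind(e,c)  →  {holds(c), holds(f), linked(c), marked(b,c), marked(d,b), near(b,d), near(c,b), near(c,c), near(c,d)}
2. tag(c)  →  {clear(c), holds(c), holds(f), marked(b,c), marked(c,c), marked(d,b), near(b,d), near(c,b), near(c,c), near(c,d)}
3. move(b,c)  →  {clear(c), holds(c), holds(f), marked(c,b), marked(c,c), marked(d,b), near(b,d), near(c,c), near(c,d)}

bind(e,c); tag(c); move(b,c)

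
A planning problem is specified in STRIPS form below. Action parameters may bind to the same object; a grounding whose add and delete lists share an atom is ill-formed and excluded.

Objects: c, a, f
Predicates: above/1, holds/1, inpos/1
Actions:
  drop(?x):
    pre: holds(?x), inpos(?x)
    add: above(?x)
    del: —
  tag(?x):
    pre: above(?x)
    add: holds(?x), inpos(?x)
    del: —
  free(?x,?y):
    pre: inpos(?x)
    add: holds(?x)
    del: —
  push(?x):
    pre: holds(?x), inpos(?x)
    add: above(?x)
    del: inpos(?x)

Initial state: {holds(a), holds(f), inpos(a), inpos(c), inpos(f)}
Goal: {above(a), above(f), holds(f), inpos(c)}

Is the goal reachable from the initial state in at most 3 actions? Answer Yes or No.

Yes

1. drop(a)  →  {above(a), holds(a), holds(f), inpos(a), inpos(c), inpos(f)}
2. drop(f)  →  {above(a), above(f), holds(a), holds(f), inpos(a), inpos(c), inpos(f)}
optimal plan length = 2; 2 ≤ 3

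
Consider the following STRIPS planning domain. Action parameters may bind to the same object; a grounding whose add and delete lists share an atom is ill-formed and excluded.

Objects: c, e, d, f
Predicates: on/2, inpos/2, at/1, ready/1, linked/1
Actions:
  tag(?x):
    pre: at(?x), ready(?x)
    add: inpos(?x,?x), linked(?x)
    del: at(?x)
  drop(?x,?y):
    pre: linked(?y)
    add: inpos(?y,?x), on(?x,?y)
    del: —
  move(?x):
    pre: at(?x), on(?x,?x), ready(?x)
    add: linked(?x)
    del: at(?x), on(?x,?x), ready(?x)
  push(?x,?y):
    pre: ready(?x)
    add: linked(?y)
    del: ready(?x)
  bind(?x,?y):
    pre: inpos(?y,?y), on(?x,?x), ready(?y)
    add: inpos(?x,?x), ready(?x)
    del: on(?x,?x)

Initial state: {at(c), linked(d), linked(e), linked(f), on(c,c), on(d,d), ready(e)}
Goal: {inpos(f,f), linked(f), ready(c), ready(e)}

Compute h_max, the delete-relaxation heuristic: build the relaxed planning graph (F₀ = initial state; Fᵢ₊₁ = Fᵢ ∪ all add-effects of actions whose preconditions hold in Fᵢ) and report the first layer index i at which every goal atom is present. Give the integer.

2

F0 = init (7 atoms)
F1 = F0 ∪ {inpos(d,c), inpos(d,d), inpos(d,e), inpos(d,f), inpos(e,c), inpos(e,d), inpos(e,e), inpos(e,f), inpos(f,c), inpos(f,d), inpos(f,e), inpos(f,f), linked(c), on(c,d), on(c,e), on(c,f), on(d,e), on(d,f), on(e,d), on(e,e), on(e,f), on(f,d), on(f,e), on(f,f)}  (31 atoms)
F2 = F1 ∪ {inpos(c,c), inpos(c,d), inpos(c,e), inpos(c,f), on(d,c), on(e,c), on(f,c), ready(c), ready(d), ready(f)}  (41 atoms)
goal ⊆ F2  ⇒  h_max = 2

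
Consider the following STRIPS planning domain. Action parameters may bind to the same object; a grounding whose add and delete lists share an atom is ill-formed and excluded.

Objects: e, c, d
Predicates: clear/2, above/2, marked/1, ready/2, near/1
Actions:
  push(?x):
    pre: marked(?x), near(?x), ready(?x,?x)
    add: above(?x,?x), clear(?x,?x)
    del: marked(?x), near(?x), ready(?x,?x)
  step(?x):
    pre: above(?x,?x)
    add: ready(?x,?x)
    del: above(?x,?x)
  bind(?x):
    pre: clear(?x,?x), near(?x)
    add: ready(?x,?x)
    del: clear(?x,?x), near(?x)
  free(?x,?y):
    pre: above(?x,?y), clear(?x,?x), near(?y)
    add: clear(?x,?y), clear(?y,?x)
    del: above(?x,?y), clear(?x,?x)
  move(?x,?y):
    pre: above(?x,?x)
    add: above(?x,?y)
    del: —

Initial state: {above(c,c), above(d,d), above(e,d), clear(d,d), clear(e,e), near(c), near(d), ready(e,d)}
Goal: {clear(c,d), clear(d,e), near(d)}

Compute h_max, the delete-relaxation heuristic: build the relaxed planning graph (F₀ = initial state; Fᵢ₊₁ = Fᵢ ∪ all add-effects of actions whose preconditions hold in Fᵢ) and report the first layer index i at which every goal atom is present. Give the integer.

F0 = init (8 atoms)
F1 = F0 ∪ {above(c,d), above(c,e), above(d,c), above(d,e), clear(d,e), clear(e,d), ready(c,c), ready(d,d)}  (16 atoms)
F2 = F1 ∪ {clear(c,d), clear(d,c)}  (18 atoms)
goal ⊆ F2  ⇒  h_max = 2

2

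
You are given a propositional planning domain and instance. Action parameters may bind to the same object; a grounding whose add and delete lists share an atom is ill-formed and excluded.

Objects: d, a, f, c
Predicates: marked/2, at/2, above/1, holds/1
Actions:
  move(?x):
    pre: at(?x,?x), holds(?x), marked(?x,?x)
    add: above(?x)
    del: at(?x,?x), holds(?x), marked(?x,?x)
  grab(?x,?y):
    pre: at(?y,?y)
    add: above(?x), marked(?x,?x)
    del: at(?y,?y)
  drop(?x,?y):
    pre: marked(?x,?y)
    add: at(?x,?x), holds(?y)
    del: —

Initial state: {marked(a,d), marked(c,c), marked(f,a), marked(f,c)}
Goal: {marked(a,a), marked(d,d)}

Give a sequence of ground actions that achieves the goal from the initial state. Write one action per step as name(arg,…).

drop(a,d); grab(d,a); drop(d,d); grab(a,d)

1. drop(a,d)  →  {at(a,a), holds(d), marked(a,d), marked(c,c), marked(f,a), marked(f,c)}
2. grab(d,a)  →  {above(d), holds(d), marked(a,d), marked(c,c), marked(d,d), marked(f,a), marked(f,c)}
3. drop(d,d)  →  {above(d), at(d,d), holds(d), marked(a,d), marked(c,c), marked(d,d), marked(f,a), marked(f,c)}
4. grab(a,d)  →  {above(a), above(d), holds(d), marked(a,a), marked(a,d), marked(c,c), marked(d,d), marked(f,a), marked(f,c)}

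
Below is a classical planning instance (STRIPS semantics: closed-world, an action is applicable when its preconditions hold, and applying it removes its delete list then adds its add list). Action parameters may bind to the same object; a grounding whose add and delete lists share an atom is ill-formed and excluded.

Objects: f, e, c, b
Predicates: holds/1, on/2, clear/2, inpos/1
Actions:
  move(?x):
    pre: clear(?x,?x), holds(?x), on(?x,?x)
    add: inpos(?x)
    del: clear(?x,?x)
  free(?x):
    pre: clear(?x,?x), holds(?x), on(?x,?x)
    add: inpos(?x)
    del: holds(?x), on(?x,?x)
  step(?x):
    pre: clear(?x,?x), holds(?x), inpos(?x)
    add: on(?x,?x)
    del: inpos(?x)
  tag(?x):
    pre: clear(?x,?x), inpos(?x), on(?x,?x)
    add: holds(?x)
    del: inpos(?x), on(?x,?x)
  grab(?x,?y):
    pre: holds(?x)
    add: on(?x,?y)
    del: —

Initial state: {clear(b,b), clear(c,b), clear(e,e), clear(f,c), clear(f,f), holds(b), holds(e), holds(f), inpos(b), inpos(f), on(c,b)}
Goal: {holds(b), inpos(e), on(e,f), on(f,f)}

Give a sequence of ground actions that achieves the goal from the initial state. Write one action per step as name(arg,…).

1. step(f)  →  {clear(b,b), clear(c,b), clear(e,e), clear(f,c), clear(f,f), holds(b), holds(e), holds(f), inpos(b), on(c,b), on(f,f)}
2. grab(e,f)  →  {clear(b,b), clear(c,b), clear(e,e), clear(f,c), clear(f,f), holds(b), holds(e), holds(f), inpos(b), on(c,b), on(e,f), on(f,f)}
3. grab(e,e)  →  {clear(b,b), clear(c,b), clear(e,e), clear(f,c), clear(f,f), holds(b), holds(e), holds(f), inpos(b), on(c,b), on(e,e), on(e,f), on(f,f)}
4. move(e)  →  {clear(b,b), clear(c,b), clear(f,c), clear(f,f), holds(b), holds(e), holds(f), inpos(b), inpos(e), on(c,b), on(e,e), on(e,f), on(f,f)}

step(f); grab(e,f); grab(e,e); move(e)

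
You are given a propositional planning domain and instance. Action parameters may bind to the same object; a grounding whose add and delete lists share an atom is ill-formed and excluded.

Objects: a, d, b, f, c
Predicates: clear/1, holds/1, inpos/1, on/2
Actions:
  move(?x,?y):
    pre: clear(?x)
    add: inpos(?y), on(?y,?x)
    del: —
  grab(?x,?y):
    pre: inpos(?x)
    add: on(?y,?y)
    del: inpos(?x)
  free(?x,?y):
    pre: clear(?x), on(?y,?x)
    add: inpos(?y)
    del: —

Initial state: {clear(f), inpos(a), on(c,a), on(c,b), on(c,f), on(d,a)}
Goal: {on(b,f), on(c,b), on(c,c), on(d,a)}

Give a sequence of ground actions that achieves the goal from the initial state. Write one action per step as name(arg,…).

move(f,b); grab(a,c)

1. move(f,b)  →  {clear(f), inpos(a), inpos(b), on(b,f), on(c,a), on(c,b), on(c,f), on(d,a)}
2. grab(a,c)  →  {clear(f), inpos(b), on(b,f), on(c,a), on(c,b), on(c,c), on(c,f), on(d,a)}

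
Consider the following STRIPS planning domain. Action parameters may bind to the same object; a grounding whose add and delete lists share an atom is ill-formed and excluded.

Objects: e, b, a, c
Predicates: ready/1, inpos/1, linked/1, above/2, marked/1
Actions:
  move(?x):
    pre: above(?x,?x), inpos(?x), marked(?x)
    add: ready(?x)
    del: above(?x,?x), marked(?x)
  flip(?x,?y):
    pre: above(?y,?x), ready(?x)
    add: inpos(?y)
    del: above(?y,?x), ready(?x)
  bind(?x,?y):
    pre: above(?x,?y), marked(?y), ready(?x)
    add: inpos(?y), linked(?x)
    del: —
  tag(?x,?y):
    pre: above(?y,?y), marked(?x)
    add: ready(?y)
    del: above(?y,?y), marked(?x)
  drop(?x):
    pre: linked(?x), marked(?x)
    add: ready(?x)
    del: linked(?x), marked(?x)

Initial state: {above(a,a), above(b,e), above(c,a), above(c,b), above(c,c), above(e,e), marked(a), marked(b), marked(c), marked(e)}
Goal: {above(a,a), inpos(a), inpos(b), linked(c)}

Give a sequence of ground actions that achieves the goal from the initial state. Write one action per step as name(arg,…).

1. tag(e,c)  →  {above(a,a), above(b,e), above(c,a), above(c,b), above(e,e), marked(a), marked(b), marked(c), ready(c)}
2. bind(c,b)  →  {above(a,a), above(b,e), above(c,a), above(c,b), above(e,e), inpos(b), linked(c), marked(a), marked(b), marked(c), ready(c)}
3. bind(c,a)  →  {above(a,a), above(b,e), above(c,a), above(c,b), above(e,e), inpos(a), inpos(b), linked(c), marked(a), marked(b), marked(c), ready(c)}

tag(e,c); bind(c,b); bind(c,a)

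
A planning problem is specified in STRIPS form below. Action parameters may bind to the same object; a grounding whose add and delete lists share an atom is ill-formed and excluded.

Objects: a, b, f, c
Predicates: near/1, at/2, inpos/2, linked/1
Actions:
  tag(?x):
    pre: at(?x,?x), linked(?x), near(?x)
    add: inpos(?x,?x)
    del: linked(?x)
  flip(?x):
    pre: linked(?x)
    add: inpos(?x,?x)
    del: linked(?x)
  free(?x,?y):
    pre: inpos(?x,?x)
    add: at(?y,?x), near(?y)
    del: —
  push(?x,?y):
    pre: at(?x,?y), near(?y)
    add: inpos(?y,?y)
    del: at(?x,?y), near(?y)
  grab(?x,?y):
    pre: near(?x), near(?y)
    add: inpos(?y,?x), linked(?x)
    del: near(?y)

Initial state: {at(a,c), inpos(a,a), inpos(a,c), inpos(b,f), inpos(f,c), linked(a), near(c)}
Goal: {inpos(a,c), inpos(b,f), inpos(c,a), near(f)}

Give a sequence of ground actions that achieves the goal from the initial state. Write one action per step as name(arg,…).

1. free(a,a)  →  {at(a,a), at(a,c), inpos(a,a), inpos(a,c), inpos(b,f), inpos(f,c), linked(a), near(a), near(c)}
2. free(a,f)  →  {at(a,a), at(a,c), at(f,a), inpos(a,a), inpos(a,c), inpos(b,f), inpos(f,c), linked(a), near(a), near(c), near(f)}
3. grab(a,c)  →  {at(a,a), at(a,c), at(f,a), inpos(a,a), inpos(a,c), inpos(b,f), inpos(c,a), inpos(f,c), linked(a), near(a), near(f)}

free(a,a); free(a,f); grab(a,c)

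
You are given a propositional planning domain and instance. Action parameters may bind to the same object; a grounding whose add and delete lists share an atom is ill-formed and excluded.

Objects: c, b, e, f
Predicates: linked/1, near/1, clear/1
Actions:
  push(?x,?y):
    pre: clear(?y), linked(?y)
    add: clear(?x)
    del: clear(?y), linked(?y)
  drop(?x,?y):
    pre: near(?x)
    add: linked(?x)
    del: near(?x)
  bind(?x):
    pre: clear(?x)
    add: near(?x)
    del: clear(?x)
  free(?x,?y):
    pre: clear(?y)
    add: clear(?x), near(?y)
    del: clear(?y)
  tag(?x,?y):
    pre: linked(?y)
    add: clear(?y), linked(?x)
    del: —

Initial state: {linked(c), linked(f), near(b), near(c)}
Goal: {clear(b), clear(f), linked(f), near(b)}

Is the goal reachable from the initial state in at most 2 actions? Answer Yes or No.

Yes

1. tag(b,f)  →  {clear(f), linked(b), linked(c), linked(f), near(b), near(c)}
2. tag(c,b)  →  {clear(b), clear(f), linked(b), linked(c), linked(f), near(b), near(c)}
optimal plan length = 2; 2 ≤ 2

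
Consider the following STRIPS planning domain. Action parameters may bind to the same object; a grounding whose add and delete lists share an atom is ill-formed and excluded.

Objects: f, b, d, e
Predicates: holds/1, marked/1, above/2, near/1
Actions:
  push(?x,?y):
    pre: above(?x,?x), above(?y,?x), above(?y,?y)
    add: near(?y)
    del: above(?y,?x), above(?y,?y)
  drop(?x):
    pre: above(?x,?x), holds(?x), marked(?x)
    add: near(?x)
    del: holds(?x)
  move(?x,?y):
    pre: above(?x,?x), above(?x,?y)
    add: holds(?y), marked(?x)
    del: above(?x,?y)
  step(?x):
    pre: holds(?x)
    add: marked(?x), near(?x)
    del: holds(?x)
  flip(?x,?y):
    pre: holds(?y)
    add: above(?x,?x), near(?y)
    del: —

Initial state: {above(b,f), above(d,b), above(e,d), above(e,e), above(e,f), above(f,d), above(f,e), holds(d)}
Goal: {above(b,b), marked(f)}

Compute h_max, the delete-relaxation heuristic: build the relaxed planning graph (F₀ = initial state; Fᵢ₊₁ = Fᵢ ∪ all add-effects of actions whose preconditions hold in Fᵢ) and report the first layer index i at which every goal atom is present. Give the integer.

2

F0 = init (8 atoms)
F1 = F0 ∪ {above(b,b), above(d,d), above(f,f), holds(e), holds(f), marked(d), marked(e), near(d), near(e)}  (17 atoms)
F2 = F1 ∪ {holds(b), marked(b), marked(f), near(b), near(f)}  (22 atoms)
goal ⊆ F2  ⇒  h_max = 2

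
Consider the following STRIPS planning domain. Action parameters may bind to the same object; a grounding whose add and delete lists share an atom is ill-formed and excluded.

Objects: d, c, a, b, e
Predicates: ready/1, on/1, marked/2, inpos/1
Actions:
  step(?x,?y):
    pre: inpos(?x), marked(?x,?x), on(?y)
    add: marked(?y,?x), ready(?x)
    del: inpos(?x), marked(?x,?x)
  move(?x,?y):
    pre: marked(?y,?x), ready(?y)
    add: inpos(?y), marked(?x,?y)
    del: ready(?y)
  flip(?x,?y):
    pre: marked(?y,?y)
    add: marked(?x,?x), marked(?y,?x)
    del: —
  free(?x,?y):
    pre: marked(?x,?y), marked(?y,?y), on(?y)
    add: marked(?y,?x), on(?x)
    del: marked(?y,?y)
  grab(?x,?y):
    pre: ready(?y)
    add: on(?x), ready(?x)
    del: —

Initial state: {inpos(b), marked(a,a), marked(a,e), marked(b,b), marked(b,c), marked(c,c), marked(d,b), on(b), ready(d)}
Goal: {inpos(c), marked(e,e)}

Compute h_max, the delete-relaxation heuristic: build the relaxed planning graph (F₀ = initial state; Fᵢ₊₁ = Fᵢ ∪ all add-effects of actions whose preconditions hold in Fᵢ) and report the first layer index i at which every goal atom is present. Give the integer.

F0 = init (9 atoms)
F1 = F0 ∪ {inpos(d), marked(a,b), marked(a,c), marked(a,d), marked(b,a), marked(b,d), marked(b,e), marked(c,a), marked(c,b), marked(c,d), marked(c,e), marked(d,d), marked(e,e), on(a), on(c), on(d), on(e), ready(a), ready(b), ready(c), ready(e)}  (30 atoms)
F2 = F1 ∪ {inpos(a), inpos(c), inpos(e), marked(d,a), marked(d,c), marked(d,e), marked(e,a), marked(e,b), marked(e,c), marked(e,d)}  (40 atoms)
goal ⊆ F2  ⇒  h_max = 2

2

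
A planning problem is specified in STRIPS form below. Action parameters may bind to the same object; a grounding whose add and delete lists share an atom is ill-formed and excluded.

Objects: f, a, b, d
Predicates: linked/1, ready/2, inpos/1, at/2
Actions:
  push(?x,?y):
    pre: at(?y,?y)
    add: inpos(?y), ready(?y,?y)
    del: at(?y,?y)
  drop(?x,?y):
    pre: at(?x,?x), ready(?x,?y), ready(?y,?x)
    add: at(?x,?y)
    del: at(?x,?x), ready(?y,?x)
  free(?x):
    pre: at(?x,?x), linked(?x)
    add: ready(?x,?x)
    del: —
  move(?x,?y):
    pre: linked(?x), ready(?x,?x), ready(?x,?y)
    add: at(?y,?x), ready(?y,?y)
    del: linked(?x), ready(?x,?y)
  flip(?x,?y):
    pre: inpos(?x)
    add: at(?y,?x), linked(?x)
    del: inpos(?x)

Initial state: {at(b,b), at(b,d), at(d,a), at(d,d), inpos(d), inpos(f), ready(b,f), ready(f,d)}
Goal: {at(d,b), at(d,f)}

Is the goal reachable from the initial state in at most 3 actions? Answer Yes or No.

1. push(f,b)  →  {at(b,d), at(d,a), at(d,d), inpos(b), inpos(d), inpos(f), ready(b,b), ready(b,f), ready(f,d)}
2. flip(f,d)  →  {at(b,d), at(d,a), at(d,d), at(d,f), inpos(b), inpos(d), linked(f), ready(b,b), ready(b,f), ready(f,d)}
3. flip(b,d)  →  {at(b,d), at(d,a), at(d,b), at(d,d), at(d,f), inpos(d), linked(b), linked(f), ready(b,b), ready(b,f), ready(f,d)}
optimal plan length = 3; 3 ≤ 3

Yes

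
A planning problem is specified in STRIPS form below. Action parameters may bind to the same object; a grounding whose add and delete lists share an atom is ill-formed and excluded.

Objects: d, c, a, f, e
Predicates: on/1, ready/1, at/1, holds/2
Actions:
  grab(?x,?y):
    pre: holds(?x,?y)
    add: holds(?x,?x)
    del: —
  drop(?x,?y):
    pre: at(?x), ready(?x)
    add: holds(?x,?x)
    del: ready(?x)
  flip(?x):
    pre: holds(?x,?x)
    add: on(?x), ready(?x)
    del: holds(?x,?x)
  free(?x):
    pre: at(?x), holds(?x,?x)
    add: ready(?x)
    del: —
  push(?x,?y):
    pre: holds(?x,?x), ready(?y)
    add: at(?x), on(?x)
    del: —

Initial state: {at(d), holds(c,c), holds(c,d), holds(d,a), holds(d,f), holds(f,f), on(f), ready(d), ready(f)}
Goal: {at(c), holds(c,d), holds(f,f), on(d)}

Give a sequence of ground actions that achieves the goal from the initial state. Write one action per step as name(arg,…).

1. grab(d,a)  →  {at(d), holds(c,c), holds(c,d), holds(d,a), holds(d,d), holds(d,f), holds(f,f), on(f), ready(d), ready(f)}
2. flip(d)  →  {at(d), holds(c,c), holds(c,d), holds(d,a), holds(d,f), holds(f,f), on(d), on(f), ready(d), ready(f)}
3. push(c,d)  →  {at(c), at(d), holds(c,c), holds(c,d), holds(d,a), holds(d,f), holds(f,f), on(c), on(d), on(f), ready(d), ready(f)}

grab(d,a); flip(d); push(c,d)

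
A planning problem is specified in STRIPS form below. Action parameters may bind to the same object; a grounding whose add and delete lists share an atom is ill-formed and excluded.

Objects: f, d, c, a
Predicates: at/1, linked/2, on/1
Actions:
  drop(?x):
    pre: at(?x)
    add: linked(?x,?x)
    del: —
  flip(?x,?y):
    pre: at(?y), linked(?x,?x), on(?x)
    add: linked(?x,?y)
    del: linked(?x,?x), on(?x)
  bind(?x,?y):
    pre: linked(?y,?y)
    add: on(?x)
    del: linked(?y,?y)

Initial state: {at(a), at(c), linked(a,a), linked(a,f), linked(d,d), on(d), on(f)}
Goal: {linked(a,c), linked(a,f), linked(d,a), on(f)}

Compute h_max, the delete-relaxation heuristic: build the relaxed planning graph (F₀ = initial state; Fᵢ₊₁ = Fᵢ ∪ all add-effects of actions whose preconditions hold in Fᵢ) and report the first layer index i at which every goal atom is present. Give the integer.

2

F0 = init (7 atoms)
F1 = F0 ∪ {linked(c,c), linked(d,a), linked(d,c), on(a), on(c)}  (12 atoms)
F2 = F1 ∪ {linked(a,c), linked(c,a)}  (14 atoms)
goal ⊆ F2  ⇒  h_max = 2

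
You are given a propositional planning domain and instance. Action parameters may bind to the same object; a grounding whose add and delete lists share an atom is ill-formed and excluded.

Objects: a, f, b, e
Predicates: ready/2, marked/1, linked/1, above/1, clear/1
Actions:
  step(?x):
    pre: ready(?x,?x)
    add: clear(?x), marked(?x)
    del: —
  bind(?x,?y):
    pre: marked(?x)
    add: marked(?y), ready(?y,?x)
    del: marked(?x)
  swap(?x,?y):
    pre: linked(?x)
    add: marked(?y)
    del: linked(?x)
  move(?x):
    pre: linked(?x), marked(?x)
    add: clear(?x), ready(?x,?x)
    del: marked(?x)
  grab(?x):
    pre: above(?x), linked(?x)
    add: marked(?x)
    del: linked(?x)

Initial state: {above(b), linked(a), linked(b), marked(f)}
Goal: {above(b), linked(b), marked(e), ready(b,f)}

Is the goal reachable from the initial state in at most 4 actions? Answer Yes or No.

Yes

1. bind(f,b)  →  {above(b), linked(a), linked(b), marked(b), ready(b,f)}
2. bind(b,e)  →  {above(b), linked(a), linked(b), marked(e), ready(b,f), ready(e,b)}
optimal plan length = 2; 2 ≤ 4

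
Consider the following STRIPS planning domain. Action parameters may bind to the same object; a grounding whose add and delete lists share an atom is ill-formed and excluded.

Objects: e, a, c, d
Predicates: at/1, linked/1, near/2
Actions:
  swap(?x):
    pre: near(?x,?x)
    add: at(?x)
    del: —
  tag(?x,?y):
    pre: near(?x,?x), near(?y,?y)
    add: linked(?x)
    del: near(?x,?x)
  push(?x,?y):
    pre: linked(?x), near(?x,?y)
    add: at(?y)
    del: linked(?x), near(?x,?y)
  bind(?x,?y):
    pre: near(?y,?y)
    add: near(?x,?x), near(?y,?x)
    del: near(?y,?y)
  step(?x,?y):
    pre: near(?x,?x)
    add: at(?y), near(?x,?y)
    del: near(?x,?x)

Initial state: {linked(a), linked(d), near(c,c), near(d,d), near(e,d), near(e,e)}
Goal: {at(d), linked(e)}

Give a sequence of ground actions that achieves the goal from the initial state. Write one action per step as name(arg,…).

swap(d); tag(e,e)

1. swap(d)  →  {at(d), linked(a), linked(d), near(c,c), near(d,d), near(e,d), near(e,e)}
2. tag(e,e)  →  {at(d), linked(a), linked(d), linked(e), near(c,c), near(d,d), near(e,d)}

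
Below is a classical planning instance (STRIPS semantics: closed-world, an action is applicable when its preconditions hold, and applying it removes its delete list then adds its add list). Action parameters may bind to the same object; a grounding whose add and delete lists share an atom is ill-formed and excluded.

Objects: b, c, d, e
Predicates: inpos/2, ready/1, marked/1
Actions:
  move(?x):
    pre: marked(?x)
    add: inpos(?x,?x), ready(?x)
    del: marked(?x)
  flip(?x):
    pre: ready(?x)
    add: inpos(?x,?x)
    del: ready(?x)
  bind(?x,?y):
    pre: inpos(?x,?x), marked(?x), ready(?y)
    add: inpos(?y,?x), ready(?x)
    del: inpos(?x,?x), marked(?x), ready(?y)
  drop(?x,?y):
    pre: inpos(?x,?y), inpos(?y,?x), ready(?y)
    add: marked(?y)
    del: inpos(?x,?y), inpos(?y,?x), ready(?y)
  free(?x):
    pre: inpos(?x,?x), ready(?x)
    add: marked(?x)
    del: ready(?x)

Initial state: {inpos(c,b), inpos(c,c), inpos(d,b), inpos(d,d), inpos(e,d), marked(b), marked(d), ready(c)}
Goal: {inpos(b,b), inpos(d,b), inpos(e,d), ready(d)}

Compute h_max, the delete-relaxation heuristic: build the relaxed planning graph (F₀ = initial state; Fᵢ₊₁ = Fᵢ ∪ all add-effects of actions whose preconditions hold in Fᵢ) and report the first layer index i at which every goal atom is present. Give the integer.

F0 = init (8 atoms)
F1 = F0 ∪ {inpos(b,b), inpos(c,d), marked(c), ready(b), ready(d)}  (13 atoms)
goal ⊆ F1  ⇒  h_max = 1

1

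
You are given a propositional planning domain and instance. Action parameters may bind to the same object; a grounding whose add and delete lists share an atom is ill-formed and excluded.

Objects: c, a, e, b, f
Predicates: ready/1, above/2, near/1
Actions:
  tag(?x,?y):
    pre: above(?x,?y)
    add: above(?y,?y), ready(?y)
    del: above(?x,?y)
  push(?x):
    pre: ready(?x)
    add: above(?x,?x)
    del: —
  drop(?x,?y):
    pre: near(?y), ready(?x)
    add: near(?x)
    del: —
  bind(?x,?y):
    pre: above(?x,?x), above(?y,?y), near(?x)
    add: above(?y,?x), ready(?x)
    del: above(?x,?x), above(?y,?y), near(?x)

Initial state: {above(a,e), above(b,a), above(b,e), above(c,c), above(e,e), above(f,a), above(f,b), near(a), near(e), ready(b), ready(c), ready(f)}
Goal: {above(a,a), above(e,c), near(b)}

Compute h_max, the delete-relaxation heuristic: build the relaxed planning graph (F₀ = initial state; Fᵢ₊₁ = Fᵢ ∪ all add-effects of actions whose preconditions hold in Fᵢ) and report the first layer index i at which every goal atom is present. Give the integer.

2

F0 = init (12 atoms)
F1 = F0 ∪ {above(a,a), above(b,b), above(c,e), above(f,f), near(b), near(c), near(f), ready(a), ready(e)}  (21 atoms)
F2 = F1 ∪ {above(a,b), above(a,c), above(a,f), above(b,c), above(b,f), above(c,a), above(c,b), above(c,f), above(e,a), above(e,b), above(e,c), above(e,f), above(f,c), above(f,e)}  (35 atoms)
goal ⊆ F2  ⇒  h_max = 2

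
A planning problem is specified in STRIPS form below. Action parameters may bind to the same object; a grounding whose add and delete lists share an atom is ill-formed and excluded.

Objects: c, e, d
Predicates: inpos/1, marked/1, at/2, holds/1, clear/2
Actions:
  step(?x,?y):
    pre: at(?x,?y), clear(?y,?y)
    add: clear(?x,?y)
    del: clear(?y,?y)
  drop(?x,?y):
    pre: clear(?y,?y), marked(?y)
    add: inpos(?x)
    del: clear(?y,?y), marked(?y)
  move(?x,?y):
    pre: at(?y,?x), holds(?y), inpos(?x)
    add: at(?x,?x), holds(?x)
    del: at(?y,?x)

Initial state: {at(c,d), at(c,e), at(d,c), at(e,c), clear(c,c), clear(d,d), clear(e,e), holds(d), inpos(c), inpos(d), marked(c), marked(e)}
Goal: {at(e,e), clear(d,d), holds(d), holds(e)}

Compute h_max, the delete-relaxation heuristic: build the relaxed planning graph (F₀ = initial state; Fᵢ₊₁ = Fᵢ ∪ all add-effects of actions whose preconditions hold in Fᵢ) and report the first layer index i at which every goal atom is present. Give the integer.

2

F0 = init (12 atoms)
F1 = F0 ∪ {at(c,c), clear(c,d), clear(c,e), clear(d,c), clear(e,c), holds(c), inpos(e)}  (19 atoms)
F2 = F1 ∪ {at(d,d), at(e,e), holds(e)}  (22 atoms)
goal ⊆ F2  ⇒  h_max = 2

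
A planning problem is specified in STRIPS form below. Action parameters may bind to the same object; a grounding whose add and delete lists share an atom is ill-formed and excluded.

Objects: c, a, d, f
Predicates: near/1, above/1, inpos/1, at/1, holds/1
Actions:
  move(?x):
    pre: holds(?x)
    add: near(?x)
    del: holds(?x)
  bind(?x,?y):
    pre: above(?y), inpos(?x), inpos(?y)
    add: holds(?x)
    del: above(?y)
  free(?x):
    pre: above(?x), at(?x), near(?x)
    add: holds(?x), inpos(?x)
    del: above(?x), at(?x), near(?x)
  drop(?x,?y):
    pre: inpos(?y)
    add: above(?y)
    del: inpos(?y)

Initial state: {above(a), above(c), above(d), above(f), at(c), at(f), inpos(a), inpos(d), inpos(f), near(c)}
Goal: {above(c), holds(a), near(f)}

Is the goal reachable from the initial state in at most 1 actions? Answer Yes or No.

1. bind(a,a)  →  {above(c), above(d), above(f), at(c), at(f), holds(a), inpos(a), inpos(d), inpos(f), near(c)}
2. bind(f,d)  →  {above(c), above(f), at(c), at(f), holds(a), holds(f), inpos(a), inpos(d), inpos(f), near(c)}
3. move(f)  →  {above(c), above(f), at(c), at(f), holds(a), inpos(a), inpos(d), inpos(f), near(c), near(f)}
optimal plan length = 3; 3 > 1

No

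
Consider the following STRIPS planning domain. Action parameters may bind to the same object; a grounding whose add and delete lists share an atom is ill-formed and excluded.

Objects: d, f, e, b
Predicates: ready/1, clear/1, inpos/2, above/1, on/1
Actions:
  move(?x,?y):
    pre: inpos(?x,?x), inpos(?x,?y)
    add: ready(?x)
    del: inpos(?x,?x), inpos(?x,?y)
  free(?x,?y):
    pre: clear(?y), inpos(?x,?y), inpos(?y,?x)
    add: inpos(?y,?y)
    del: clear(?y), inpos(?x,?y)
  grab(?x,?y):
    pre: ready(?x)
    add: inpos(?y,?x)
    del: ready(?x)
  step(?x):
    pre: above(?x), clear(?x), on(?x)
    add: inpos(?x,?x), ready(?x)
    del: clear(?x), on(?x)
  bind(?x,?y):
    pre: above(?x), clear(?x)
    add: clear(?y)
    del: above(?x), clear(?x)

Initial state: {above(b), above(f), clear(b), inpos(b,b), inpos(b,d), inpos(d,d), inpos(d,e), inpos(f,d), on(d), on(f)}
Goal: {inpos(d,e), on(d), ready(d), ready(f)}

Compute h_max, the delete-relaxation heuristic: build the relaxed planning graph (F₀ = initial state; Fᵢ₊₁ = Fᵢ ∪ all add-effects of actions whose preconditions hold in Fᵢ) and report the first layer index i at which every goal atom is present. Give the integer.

2

F0 = init (10 atoms)
F1 = F0 ∪ {clear(d), clear(e), clear(f), ready(b), ready(d)}  (15 atoms)
F2 = F1 ∪ {inpos(d,b), inpos(e,b), inpos(e,d), inpos(f,b), inpos(f,f), ready(f)}  (21 atoms)
goal ⊆ F2  ⇒  h_max = 2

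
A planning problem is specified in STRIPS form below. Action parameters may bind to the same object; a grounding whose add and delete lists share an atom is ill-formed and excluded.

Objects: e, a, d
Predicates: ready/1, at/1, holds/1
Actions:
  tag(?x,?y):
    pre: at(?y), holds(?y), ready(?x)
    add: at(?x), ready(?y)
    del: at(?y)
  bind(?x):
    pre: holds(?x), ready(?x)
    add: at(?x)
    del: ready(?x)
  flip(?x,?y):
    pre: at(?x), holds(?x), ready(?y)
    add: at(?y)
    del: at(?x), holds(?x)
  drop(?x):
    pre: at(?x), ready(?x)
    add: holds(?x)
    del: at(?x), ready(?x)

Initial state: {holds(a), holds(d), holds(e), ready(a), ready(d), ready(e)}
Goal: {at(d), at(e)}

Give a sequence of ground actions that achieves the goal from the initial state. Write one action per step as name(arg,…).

bind(e); bind(d)

1. bind(e)  →  {at(e), holds(a), holds(d), holds(e), ready(a), ready(d)}
2. bind(d)  →  {at(d), at(e), holds(a), holds(d), holds(e), ready(a)}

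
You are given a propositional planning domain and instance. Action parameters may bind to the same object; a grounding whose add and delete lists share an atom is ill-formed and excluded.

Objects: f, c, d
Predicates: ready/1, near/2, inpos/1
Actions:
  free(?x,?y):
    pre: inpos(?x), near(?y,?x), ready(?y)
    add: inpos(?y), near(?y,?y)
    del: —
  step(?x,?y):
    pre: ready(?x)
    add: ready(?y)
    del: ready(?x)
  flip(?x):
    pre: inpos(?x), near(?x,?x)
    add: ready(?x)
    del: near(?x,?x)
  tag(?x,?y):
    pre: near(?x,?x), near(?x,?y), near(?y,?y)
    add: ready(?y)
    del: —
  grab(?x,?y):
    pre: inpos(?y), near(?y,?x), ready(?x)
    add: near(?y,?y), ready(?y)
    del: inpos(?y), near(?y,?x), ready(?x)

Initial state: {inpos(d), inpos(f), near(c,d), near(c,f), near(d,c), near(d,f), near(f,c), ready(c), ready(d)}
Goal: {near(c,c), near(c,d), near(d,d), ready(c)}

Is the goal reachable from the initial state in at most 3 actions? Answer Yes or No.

Yes

1. free(f,c)  →  {inpos(c), inpos(d), inpos(f), near(c,c), near(c,d), near(c,f), near(d,c), near(d,f), near(f,c), ready(c), ready(d)}
2. free(f,d)  →  {inpos(c), inpos(d), inpos(f), near(c,c), near(c,d), near(c,f), near(d,c), near(d,d), near(d,f), near(f,c), ready(c), ready(d)}
optimal plan length = 2; 2 ≤ 3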